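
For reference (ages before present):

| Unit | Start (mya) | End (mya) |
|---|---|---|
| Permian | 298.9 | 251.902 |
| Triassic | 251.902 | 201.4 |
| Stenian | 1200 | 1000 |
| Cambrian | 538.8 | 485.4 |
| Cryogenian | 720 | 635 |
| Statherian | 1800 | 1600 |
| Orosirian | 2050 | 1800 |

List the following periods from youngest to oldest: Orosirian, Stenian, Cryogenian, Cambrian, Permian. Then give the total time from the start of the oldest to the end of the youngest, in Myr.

Permian, Cambrian, Cryogenian, Stenian, Orosirian; total span 1798.098 Myr

From the excerpt: Orosirian 2050–1800; Stenian 1200–1000; Cryogenian 720–635; Cambrian 538.8–485.4; Permian 298.9–251.902 (Ma).
Larger Ma is earlier, so the oldest is Orosirian and the youngest is Permian; youngest to oldest: Permian, Cambrian, Cryogenian, Stenian, Orosirian.
Oldest start 2050 minus youngest end 251.902 gives 1798.098 Myr overall.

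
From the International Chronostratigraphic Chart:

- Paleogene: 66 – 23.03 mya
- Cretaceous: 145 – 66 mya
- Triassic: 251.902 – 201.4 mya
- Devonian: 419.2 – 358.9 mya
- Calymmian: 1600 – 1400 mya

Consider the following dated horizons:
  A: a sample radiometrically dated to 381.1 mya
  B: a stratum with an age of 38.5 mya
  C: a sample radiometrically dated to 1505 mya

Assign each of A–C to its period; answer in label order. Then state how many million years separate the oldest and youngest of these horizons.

A: 381.1 Ma lies in 419.2–358.9 Ma, so Devonian.
B: 38.5 Ma lies in 66–23.03 Ma, so Paleogene.
C: 1505 Ma lies in 1600–1400 Ma, so Calymmian.
Oldest = 1505 Ma, youngest = 38.5 Ma → span 1466.5 Myr.

A — Devonian; B — Paleogene; C — Calymmian; span 1466.5 million years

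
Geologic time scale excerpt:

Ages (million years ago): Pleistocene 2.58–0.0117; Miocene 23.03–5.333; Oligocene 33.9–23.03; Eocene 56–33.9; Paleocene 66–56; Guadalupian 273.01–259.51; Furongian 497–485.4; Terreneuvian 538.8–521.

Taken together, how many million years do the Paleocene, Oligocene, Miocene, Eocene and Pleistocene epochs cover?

Each duration: Paleocene = 10; Oligocene = 10.87; Miocene = 17.697; Eocene = 22.1; Pleistocene = 2.5683.
Sum: 10 + 10.87 + 17.697 + 22.1 + 2.5683 = 63.2353 Myr.

63.2353 million years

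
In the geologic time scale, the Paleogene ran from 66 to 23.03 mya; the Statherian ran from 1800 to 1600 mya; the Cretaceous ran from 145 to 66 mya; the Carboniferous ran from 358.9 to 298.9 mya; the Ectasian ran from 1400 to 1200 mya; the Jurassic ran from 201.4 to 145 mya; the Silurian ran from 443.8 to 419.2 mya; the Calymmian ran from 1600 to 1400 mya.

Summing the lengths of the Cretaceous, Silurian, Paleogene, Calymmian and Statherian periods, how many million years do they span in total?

546.57 million years

Each duration: Cretaceous = 79; Silurian = 24.6; Paleogene = 42.97; Calymmian = 200; Statherian = 200.
Sum: 79 + 24.6 + 42.97 + 200 + 200 = 546.57 Myr.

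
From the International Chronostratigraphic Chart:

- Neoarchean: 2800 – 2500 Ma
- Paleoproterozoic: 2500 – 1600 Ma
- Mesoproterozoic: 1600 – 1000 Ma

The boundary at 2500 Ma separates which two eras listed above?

Neoarchean and Paleoproterozoic

The Neoarchean ends at 2500 Ma and the Paleoproterozoic begins at 2500 Ma, so they share that boundary.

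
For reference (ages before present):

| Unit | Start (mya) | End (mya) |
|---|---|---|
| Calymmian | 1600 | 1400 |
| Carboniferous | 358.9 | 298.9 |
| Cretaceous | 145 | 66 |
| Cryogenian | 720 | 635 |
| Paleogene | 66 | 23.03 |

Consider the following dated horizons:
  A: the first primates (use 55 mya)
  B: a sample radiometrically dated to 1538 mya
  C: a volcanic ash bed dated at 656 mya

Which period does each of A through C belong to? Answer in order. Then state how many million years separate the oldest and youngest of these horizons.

A: 55 Ma lies in 66–23.03 Ma, so Paleogene.
B: 1538 Ma lies in 1600–1400 Ma, so Calymmian.
C: 656 Ma lies in 720–635 Ma, so Cryogenian.
Oldest = 1538 Ma, youngest = 55 Ma → span 1483 Myr.

A — Paleogene; B — Calymmian; C — Cryogenian; span 1483 million years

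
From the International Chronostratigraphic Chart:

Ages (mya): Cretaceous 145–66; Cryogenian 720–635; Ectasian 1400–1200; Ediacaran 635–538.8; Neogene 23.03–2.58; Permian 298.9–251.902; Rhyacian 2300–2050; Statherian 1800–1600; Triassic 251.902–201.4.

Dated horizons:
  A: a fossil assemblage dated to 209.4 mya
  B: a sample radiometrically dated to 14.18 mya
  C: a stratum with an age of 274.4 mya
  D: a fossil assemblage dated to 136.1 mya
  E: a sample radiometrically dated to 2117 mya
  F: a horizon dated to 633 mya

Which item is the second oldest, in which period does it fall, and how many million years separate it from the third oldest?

Sorted oldest-first by Ma: E (2117), F (633), C (274.4), A (209.4), D (136.1), B (14.18).
The second oldest is F at 633 Ma, which lies in 635–538.8 Ma: the Ediacaran.
The third oldest is C at 274.4 Ma; separation = |633 − 274.4| = 358.6 Myr.

F, in the Ediacaran; 358.6 million years to C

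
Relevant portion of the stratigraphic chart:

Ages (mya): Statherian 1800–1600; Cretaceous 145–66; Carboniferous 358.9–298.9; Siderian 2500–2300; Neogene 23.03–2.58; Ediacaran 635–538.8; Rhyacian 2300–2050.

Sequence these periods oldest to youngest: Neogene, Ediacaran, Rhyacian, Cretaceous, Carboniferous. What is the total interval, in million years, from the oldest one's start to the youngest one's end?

Rhyacian, Ediacaran, Carboniferous, Cretaceous, Neogene; total span 2297.42 Myr

Start ages (Ma): Rhyacian 2300, Ediacaran 635, Carboniferous 358.9, Cretaceous 145, Neogene 23.03.
Ordered oldest to youngest: Rhyacian, Ediacaran, Carboniferous, Cretaceous, Neogene.
Span = 2300 − 2.58 = 2297.42 Myr.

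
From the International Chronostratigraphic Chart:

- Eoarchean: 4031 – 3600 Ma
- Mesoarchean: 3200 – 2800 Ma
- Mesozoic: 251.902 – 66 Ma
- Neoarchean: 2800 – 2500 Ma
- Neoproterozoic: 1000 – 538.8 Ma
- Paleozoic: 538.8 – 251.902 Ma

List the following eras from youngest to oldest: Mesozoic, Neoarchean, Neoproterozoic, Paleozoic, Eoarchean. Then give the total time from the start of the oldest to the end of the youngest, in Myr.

Start ages (Ma): Eoarchean 4031, Neoarchean 2800, Neoproterozoic 1000, Paleozoic 538.8, Mesozoic 251.902.
Ordered youngest to oldest: Mesozoic, Paleozoic, Neoproterozoic, Neoarchean, Eoarchean.
Span = 4031 − 66 = 3965 Myr.

Mesozoic → Paleozoic → Neoproterozoic → Neoarchean → Eoarchean; total span 3965 Myr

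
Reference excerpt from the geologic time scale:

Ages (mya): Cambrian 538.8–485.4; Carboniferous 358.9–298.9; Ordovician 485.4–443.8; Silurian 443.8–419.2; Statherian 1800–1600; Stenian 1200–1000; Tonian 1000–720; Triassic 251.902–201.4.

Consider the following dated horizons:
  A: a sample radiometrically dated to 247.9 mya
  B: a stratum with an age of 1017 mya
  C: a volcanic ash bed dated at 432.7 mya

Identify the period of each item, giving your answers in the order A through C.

Match each age against the start–end ranges in the excerpt: A = 247.9 Ma → Triassic (251.902–201.4); B = 1017 Ma → Stenian (1200–1000); C = 432.7 Ma → Silurian (443.8–419.2).

A — Triassic; B — Stenian; C — Silurian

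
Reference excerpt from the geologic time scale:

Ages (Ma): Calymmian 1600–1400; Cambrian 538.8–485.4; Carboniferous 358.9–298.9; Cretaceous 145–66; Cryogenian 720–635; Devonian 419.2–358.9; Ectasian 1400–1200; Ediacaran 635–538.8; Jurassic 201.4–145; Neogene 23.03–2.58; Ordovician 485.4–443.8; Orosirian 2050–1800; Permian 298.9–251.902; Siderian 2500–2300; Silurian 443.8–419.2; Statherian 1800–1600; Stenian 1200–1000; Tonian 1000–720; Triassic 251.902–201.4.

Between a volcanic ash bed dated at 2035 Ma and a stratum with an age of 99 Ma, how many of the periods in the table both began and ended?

15

The older date is 2035 Ma and the younger is 99 Ma.
Periods with start < 2035 and end > 99 Ma: Statherian (1800–1600), Calymmian (1600–1400), Ectasian (1400–1200), Stenian (1200–1000), Tonian (1000–720), Cryogenian (720–635), Ediacaran (635–538.8), Cambrian (538.8–485.4), Ordovician (485.4–443.8), Silurian (443.8–419.2), Devonian (419.2–358.9), Carboniferous (358.9–298.9), Permian (298.9–251.902), Triassic (251.902–201.4), Jurassic (201.4–145).
That is 15 complete periods.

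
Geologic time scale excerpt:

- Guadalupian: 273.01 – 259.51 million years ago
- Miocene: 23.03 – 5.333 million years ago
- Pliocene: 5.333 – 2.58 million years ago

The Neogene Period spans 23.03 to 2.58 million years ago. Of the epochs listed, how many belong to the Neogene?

2

Epochs inside 23.03–2.58 Ma: Miocene, Pliocene — 2 in total.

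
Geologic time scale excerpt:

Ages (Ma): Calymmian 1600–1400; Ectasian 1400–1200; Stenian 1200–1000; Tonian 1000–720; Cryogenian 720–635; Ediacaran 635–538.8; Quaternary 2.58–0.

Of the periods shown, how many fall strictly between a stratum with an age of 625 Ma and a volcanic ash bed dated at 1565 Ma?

1565 Ma sits inside the Calymmian (1600–1400) and 625 Ma inside the Ediacaran (635–538.8); neither of those is wholly between the two dates.
The listed periods lying completely between them are Ectasian, Stenian, Tonian, Cryogenian — 4 in all.

4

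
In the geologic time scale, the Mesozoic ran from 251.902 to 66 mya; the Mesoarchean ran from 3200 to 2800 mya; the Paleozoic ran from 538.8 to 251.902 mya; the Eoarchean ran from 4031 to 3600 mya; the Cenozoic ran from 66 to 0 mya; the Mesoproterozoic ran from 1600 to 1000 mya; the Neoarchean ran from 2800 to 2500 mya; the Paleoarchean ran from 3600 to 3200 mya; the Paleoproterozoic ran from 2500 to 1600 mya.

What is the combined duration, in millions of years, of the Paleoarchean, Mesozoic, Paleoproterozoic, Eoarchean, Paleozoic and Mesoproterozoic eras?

2803.8 million years

Duration is start − end for each: (3600 − 3200) + (251.902 − 66) + (2500 − 1600) + (4031 − 3600) + (538.8 − 251.902) + (1600 − 1000).
That is 400 + 185.902 + 900 + 431 + 286.898 + 600, which totals 2803.8 million years.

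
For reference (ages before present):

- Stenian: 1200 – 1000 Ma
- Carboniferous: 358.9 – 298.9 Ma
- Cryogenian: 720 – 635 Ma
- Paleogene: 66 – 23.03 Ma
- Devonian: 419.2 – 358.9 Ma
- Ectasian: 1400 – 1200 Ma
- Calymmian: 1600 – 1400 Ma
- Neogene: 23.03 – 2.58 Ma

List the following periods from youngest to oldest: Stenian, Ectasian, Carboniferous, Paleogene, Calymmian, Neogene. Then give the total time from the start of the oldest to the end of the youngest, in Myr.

Neogene, Paleogene, Carboniferous, Stenian, Ectasian, Calymmian; total span 1597.42 Myr

From the excerpt: Stenian 1200–1000; Ectasian 1400–1200; Carboniferous 358.9–298.9; Paleogene 66–23.03; Calymmian 1600–1400; Neogene 23.03–2.58 (Ma).
Larger Ma is earlier, so the oldest is Calymmian and the youngest is Neogene; youngest to oldest: Neogene, Paleogene, Carboniferous, Stenian, Ectasian, Calymmian.
Oldest start 1600 minus youngest end 2.58 gives 1597.42 Myr overall.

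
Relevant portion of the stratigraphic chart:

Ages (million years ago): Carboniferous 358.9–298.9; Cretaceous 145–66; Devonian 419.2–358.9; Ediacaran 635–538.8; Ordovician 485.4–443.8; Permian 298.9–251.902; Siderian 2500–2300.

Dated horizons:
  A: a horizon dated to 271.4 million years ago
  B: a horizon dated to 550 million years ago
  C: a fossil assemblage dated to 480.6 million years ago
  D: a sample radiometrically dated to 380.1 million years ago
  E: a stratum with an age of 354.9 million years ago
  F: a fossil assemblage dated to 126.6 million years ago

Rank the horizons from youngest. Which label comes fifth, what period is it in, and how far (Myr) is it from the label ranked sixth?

Sorted youngest-first by Ma: F (126.6), A (271.4), E (354.9), D (380.1), C (480.6), B (550).
The fifth youngest is C at 480.6 Ma, which lies in 485.4–443.8 Ma: the Ordovician.
The sixth youngest is B at 550 Ma; separation = |480.6 − 550| = 69.4 Myr.

C, in the Ordovician; 69.4 million years to B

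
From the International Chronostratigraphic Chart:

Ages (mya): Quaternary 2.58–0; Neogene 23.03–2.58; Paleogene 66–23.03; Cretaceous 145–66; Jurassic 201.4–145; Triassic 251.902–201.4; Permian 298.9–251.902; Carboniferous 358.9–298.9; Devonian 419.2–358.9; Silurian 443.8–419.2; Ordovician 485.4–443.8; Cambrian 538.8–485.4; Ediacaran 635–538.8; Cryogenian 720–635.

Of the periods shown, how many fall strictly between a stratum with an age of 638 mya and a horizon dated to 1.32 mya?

638 Ma sits inside the Cryogenian (720–635) and 1.32 Ma inside the Quaternary (2.58–0); neither of those is wholly between the two dates.
The listed periods lying completely between them are Ediacaran, Cambrian, Ordovician, Silurian, Devonian, Carboniferous, Permian, Triassic, Jurassic, Cretaceous, Paleogene, Neogene — 12 in all.

12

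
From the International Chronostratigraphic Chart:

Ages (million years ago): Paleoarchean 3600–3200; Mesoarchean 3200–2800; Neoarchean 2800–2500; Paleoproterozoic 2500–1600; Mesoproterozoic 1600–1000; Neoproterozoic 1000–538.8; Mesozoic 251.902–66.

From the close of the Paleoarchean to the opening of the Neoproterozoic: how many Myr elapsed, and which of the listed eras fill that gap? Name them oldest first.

End of Paleoarchean = 3200 Ma; start of Neoproterozoic = 1000 Ma.
Gap = 3200 − 1000 = 2200 Myr.
Eras wholly inside 3200–1000 Ma: Mesoarchean (3200–2800), Neoarchean (2800–2500), Paleoproterozoic (2500–1600), Mesoproterozoic (1600–1000).

2200 million years; Mesoarchean, Neoarchean, Paleoproterozoic, Mesoproterozoic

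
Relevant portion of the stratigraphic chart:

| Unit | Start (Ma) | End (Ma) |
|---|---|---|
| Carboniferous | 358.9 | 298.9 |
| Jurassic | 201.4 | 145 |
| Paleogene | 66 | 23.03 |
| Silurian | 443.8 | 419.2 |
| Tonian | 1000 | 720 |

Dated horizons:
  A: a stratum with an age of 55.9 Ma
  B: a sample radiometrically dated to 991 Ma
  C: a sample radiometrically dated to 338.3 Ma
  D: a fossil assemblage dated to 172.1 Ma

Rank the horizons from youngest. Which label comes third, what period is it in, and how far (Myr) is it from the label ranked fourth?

C, in the Carboniferous; 652.7 million years to B

Sorted youngest-first by Ma: A (55.9), D (172.1), C (338.3), B (991).
The third youngest is C at 338.3 Ma, which lies in 358.9–298.9 Ma: the Carboniferous.
The fourth youngest is B at 991 Ma; separation = |338.3 − 991| = 652.7 Myr.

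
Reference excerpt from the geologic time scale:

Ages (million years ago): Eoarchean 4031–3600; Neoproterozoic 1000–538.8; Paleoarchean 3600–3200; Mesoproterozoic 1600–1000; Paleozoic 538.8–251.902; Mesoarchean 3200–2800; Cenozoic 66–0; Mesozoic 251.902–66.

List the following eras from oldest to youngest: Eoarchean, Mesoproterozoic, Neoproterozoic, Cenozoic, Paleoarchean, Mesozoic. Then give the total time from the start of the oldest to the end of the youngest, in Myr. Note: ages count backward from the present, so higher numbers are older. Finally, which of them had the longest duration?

Eoarchean → Paleoarchean → Mesoproterozoic → Neoproterozoic → Mesozoic → Cenozoic; total span 4031 Myr; longest is Mesoproterozoic

From the excerpt: Eoarchean 4031–3600; Mesoproterozoic 1600–1000; Neoproterozoic 1000–538.8; Cenozoic 66–0; Paleoarchean 3600–3200; Mesozoic 251.902–66 (Ma).
Larger Ma is earlier, so the oldest is Eoarchean and the youngest is Cenozoic; oldest to youngest: Eoarchean, Paleoarchean, Mesoproterozoic, Neoproterozoic, Mesozoic, Cenozoic.
Oldest start 4031 minus youngest end 0 gives 4031 Myr overall.
Individual lengths (start − end): Paleoarchean 400; Cenozoic 66; Mesoproterozoic 600; Neoproterozoic 461.2; Mesozoic 185.902; Eoarchean 431. The largest is Mesoproterozoic at 600 Myr.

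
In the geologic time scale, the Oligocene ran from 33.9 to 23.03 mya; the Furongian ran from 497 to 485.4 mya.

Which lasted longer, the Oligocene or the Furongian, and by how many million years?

Furongian, by 0.73 million years

Oligocene: 33.9 − 23.03 = 10.87 Myr.
Furongian: 497 − 485.4 = 11.6 Myr.
Difference: 11.6 − 10.87 = 0.73 Myr, so the Furongian was longer.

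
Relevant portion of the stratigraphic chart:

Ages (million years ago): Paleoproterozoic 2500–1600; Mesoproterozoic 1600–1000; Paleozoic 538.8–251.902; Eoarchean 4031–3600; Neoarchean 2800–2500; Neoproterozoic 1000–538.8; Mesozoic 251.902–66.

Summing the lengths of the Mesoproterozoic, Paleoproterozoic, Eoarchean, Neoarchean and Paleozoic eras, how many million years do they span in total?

Duration is start − end for each: (1600 − 1000) + (2500 − 1600) + (4031 − 3600) + (2800 − 2500) + (538.8 − 251.902).
That is 600 + 900 + 431 + 300 + 286.898, which totals 2517.898 million years.

2517.898 million years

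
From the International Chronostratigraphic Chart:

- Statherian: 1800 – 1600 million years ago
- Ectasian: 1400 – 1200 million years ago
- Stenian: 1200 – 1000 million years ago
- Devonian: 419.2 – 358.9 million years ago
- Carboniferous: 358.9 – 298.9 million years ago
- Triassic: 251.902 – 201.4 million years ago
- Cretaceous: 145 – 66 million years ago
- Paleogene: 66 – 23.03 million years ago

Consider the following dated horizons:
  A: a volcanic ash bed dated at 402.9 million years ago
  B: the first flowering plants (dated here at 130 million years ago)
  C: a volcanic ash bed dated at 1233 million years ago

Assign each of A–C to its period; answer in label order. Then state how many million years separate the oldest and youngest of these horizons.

A — Devonian; B — Cretaceous; C — Ectasian; span 1103 million years

Match each age against the start–end ranges in the excerpt: A = 402.9 Ma → Devonian (419.2–358.9); B = 130 Ma → Cretaceous (145–66); C = 1233 Ma → Ectasian (1400–1200).
The largest age is 1233 Ma and the smallest is 130 Ma; their difference is 1103 Myr.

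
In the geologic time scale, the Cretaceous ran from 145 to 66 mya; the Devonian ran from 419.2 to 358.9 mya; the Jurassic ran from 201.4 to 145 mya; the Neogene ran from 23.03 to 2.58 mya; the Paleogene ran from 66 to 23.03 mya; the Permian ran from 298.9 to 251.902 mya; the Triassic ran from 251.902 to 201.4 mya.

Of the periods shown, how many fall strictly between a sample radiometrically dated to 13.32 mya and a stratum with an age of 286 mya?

4

The older date is 286 Ma and the younger is 13.32 Ma.
Periods with start < 286 and end > 13.32 Ma: Triassic (251.902–201.4), Jurassic (201.4–145), Cretaceous (145–66), Paleogene (66–23.03).
That is 4 complete periods.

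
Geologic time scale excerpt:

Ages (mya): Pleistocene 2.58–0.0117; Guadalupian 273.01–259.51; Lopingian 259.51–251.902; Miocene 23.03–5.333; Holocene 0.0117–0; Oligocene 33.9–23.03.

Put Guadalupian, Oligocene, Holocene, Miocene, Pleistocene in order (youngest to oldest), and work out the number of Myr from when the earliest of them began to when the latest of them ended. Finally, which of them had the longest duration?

From the excerpt: Guadalupian 273.01–259.51; Oligocene 33.9–23.03; Holocene 0.0117–0; Miocene 23.03–5.333; Pleistocene 2.58–0.0117 (Ma).
Larger Ma is earlier, so the oldest is Guadalupian and the youngest is Holocene; youngest to oldest: Holocene, Pleistocene, Miocene, Oligocene, Guadalupian.
Oldest start 273.01 minus youngest end 0 gives 273.01 Myr overall.
Individual lengths (start − end): Oligocene 10.87; Pleistocene 2.5683; Guadalupian 13.5; Holocene 0.0117; Miocene 17.697. The largest is Miocene at 17.697 Myr.

Holocene, Pleistocene, Miocene, Oligocene, Guadalupian; total span 273.01 Myr; longest is Miocene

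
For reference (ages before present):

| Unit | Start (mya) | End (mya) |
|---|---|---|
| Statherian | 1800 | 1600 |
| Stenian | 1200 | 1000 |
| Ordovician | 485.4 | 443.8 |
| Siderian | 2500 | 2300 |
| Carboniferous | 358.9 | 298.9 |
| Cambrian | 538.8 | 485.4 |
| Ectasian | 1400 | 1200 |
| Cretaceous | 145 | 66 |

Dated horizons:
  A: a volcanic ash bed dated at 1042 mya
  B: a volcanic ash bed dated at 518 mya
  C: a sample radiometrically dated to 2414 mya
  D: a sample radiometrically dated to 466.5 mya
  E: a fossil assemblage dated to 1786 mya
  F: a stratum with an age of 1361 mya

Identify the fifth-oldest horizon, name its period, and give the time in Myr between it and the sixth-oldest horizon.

B, in the Cambrian; 51.5 million years to D

Sorted oldest-first by Ma: C (2414), E (1786), F (1361), A (1042), B (518), D (466.5).
The fifth oldest is B at 518 Ma, which lies in 538.8–485.4 Ma: the Cambrian.
The sixth oldest is D at 466.5 Ma; separation = |518 − 466.5| = 51.5 Myr.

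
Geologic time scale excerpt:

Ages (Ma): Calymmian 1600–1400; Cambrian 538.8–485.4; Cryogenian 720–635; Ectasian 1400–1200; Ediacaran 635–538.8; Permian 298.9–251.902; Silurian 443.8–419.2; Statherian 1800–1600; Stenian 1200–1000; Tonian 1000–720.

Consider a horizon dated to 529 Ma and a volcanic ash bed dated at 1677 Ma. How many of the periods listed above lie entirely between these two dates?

The older date is 1677 Ma and the younger is 529 Ma.
Periods with start < 1677 and end > 529 Ma: Calymmian (1600–1400), Ectasian (1400–1200), Stenian (1200–1000), Tonian (1000–720), Cryogenian (720–635), Ediacaran (635–538.8).
That is 6 complete periods.

6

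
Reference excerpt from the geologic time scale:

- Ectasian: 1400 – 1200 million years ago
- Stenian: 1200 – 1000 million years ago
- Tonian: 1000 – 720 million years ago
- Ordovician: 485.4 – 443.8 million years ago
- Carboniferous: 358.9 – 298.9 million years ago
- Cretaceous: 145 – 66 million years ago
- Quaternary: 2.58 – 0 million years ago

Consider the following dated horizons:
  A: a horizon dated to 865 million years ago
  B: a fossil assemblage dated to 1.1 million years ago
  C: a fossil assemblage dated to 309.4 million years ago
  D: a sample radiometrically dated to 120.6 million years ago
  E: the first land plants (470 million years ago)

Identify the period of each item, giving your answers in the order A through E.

A — Tonian; B — Quaternary; C — Carboniferous; D — Cretaceous; E — Ordovician

A: 865 Ma lies in 1000–720 Ma, so Tonian.
B: 1.1 Ma lies in 2.58–0 Ma, so Quaternary.
C: 309.4 Ma lies in 358.9–298.9 Ma, so Carboniferous.
D: 120.6 Ma lies in 145–66 Ma, so Cretaceous.
E: 470 Ma lies in 485.4–443.8 Ma, so Ordovician.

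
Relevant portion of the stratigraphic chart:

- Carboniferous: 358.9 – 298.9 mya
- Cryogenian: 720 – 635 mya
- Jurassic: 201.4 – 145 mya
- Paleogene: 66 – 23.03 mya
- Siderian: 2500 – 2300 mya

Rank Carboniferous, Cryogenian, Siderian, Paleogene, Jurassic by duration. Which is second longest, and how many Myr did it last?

Cryogenian, 85 million years

Durations: Carboniferous 60; Cryogenian 85; Siderian 200; Paleogene 42.97; Jurassic 56.4 Myr.
Sorted longest-first: Siderian (200), Cryogenian (85), Carboniferous (60), Jurassic (56.4), Paleogene (42.97).
The second longest is Cryogenian at 85 Myr.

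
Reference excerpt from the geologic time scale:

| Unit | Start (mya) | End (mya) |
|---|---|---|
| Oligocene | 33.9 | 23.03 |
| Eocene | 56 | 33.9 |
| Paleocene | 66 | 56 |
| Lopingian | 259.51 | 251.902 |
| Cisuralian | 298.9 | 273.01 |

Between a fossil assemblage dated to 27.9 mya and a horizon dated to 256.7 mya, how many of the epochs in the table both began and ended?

256.7 Ma sits inside the Lopingian (259.51–251.902) and 27.9 Ma inside the Oligocene (33.9–23.03); neither of those is wholly between the two dates.
The listed epochs lying completely between them are Paleocene, Eocene — 2 in all.

2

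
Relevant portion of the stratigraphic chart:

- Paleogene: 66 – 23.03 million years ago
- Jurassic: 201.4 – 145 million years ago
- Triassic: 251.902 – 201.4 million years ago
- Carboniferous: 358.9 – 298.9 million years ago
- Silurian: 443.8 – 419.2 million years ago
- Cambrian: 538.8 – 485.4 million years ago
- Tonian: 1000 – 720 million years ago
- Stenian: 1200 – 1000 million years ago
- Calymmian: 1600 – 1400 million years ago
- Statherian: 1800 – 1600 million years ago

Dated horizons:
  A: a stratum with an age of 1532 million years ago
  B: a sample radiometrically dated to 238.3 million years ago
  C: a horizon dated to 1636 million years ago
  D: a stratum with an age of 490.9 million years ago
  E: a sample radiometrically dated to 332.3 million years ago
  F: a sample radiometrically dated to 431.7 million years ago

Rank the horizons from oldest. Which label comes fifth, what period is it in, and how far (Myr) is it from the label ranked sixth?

E, in the Carboniferous; 94 million years to B

Sorted oldest-first by Ma: C (1636), A (1532), D (490.9), F (431.7), E (332.3), B (238.3).
The fifth oldest is E at 332.3 Ma, which lies in 358.9–298.9 Ma: the Carboniferous.
The sixth oldest is B at 238.3 Ma; separation = |332.3 − 238.3| = 94 Myr.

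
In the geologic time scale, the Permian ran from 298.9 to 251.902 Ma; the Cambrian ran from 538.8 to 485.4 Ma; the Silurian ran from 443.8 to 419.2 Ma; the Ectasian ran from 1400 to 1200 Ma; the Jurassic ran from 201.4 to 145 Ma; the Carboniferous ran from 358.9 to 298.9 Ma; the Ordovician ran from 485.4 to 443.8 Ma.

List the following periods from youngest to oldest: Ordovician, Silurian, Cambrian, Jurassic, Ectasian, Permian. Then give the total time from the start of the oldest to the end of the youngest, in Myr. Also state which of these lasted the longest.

Jurassic, Permian, Silurian, Ordovician, Cambrian, Ectasian; total span 1255 Myr; longest is Ectasian

From the excerpt: Ordovician 485.4–443.8; Silurian 443.8–419.2; Cambrian 538.8–485.4; Jurassic 201.4–145; Ectasian 1400–1200; Permian 298.9–251.902 (Ma).
Larger Ma is earlier, so the oldest is Ectasian and the youngest is Jurassic; youngest to oldest: Jurassic, Permian, Silurian, Ordovician, Cambrian, Ectasian.
Oldest start 1400 minus youngest end 145 gives 1255 Myr overall.
Individual lengths (start − end): Permian 46.998; Jurassic 56.4; Ectasian 200; Silurian 24.6; Ordovician 41.6; Cambrian 53.4. The largest is Ectasian at 200 Myr.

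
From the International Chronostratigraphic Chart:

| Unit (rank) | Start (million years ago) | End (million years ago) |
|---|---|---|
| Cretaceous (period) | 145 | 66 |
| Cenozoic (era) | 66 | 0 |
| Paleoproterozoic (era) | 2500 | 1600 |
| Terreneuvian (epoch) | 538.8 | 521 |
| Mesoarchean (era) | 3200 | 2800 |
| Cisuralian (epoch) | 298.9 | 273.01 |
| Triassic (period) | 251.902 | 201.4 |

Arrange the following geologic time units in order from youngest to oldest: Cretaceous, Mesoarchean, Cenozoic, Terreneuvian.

Read off each span (Ma): Cretaceous 145–66; Mesoarchean 3200–2800; Cenozoic 66–0; Terreneuvian 538.8–521.
Larger Ma is older, so oldest→youngest is Mesoarchean, Terreneuvian, Cretaceous, Cenozoic; reverse it for youngest→oldest.

Cenozoic → Cretaceous → Terreneuvian → Mesoarchean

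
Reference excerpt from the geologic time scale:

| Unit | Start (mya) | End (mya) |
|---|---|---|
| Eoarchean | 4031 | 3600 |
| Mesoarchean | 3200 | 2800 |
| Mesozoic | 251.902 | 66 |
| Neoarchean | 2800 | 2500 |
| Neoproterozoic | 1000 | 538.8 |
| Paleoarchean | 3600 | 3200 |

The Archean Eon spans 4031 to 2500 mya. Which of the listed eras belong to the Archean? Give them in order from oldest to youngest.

Eras with both bounds inside 4031–2500 Ma: Eoarchean (4031–3600), Paleoarchean (3600–3200), Mesoarchean (3200–2800), Neoarchean (2800–2500).

Eoarchean, Paleoarchean, Mesoarchean, Neoarchean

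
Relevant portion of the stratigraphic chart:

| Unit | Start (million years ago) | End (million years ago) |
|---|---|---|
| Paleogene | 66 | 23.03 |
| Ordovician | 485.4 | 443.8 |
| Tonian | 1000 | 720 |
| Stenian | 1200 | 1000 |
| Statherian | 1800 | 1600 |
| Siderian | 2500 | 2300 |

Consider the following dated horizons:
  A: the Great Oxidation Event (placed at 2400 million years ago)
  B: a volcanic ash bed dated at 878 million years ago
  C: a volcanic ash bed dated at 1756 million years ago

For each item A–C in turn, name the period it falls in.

A — Siderian; B — Tonian; C — Statherian

Match each age against the start–end ranges in the excerpt: A = 2400 Ma → Siderian (2500–2300); B = 878 Ma → Tonian (1000–720); C = 1756 Ma → Statherian (1800–1600).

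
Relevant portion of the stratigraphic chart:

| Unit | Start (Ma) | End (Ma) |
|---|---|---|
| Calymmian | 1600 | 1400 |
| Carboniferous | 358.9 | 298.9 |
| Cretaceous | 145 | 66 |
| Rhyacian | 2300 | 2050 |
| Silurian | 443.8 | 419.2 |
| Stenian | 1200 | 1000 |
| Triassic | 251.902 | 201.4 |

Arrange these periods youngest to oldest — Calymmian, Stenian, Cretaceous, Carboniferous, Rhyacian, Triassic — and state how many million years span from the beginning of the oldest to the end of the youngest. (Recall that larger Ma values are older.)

From the excerpt: Calymmian 1600–1400; Stenian 1200–1000; Cretaceous 145–66; Carboniferous 358.9–298.9; Rhyacian 2300–2050; Triassic 251.902–201.4 (Ma).
Larger Ma is earlier, so the oldest is Rhyacian and the youngest is Cretaceous; youngest to oldest: Cretaceous, Triassic, Carboniferous, Stenian, Calymmian, Rhyacian.
Oldest start 2300 minus youngest end 66 gives 2234 Myr overall.

Cretaceous, Triassic, Carboniferous, Stenian, Calymmian, Rhyacian; total span 2234 Myr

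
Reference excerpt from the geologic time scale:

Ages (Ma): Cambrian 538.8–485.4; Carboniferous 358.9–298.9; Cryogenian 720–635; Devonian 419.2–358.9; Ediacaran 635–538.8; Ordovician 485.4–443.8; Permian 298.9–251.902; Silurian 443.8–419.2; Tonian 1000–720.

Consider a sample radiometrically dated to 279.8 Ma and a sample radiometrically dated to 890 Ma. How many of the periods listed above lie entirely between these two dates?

The older date is 890 Ma and the younger is 279.8 Ma.
Periods with start < 890 and end > 279.8 Ma: Cryogenian (720–635), Ediacaran (635–538.8), Cambrian (538.8–485.4), Ordovician (485.4–443.8), Silurian (443.8–419.2), Devonian (419.2–358.9), Carboniferous (358.9–298.9).
That is 7 complete periods.

7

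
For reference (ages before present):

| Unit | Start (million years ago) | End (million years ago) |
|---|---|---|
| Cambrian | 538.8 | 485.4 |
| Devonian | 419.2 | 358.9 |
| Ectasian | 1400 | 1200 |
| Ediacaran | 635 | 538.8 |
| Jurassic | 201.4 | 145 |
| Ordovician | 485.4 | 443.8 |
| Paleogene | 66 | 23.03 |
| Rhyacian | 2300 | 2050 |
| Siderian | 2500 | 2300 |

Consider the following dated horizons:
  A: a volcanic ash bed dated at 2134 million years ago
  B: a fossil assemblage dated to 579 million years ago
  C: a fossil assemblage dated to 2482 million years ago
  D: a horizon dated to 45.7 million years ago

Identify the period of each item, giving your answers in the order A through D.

A — Rhyacian; B — Ediacaran; C — Siderian; D — Paleogene

A: 2134 Ma lies in 2300–2050 Ma, so Rhyacian.
B: 579 Ma lies in 635–538.8 Ma, so Ediacaran.
C: 2482 Ma lies in 2500–2300 Ma, so Siderian.
D: 45.7 Ma lies in 66–23.03 Ma, so Paleogene.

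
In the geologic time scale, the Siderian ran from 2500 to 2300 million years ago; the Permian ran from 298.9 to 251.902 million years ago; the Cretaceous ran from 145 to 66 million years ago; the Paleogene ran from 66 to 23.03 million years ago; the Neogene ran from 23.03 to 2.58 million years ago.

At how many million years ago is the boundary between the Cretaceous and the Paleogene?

66 million years ago

The Cretaceous ends and the Paleogene begins at 66 million years ago.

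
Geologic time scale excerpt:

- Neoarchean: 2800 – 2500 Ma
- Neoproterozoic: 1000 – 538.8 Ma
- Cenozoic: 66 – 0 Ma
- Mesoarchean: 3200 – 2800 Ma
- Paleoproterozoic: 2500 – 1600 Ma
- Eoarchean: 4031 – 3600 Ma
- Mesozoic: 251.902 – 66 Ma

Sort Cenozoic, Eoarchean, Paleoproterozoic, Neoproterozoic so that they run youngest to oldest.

Cenozoic, then Neoproterozoic, then Paleoproterozoic, then Eoarchean

Sorting by start age (ascending Ma, since larger Ma = older): Cenozoic began 66, Neoproterozoic began 1000, Paleoproterozoic began 2500, Eoarchean began 4031.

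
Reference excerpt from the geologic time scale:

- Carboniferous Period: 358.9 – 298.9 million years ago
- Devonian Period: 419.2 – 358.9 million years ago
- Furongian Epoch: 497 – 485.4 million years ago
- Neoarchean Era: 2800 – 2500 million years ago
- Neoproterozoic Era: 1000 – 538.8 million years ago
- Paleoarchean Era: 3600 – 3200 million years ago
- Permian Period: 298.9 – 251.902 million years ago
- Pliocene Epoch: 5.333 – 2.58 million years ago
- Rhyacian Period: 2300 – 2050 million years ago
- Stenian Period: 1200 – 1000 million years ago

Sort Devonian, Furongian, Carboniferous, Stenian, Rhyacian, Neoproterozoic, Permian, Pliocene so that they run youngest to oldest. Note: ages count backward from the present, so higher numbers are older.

Pliocene, then Permian, then Carboniferous, then Devonian, then Furongian, then Neoproterozoic, then Stenian, then Rhyacian

The oldest of these is Rhyacian (starts 2300 Ma) and the youngest is Pliocene (ends 2.58 Ma).
In between, by decreasing start age: Stenian (1200), Neoproterozoic (1000), Furongian (497), Devonian (419.2), Carboniferous (358.9), Permian (298.9).
Listing youngest first means reversing that sequence.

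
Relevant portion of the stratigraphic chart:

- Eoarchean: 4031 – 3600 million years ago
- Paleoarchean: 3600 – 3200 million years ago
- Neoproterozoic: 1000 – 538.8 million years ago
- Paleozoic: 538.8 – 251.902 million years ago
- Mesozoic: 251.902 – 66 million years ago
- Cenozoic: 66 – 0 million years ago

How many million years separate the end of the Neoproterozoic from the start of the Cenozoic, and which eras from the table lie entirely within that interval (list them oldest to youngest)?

End of Neoproterozoic = 538.8 Ma; start of Cenozoic = 66 Ma.
Gap = 538.8 − 66 = 472.8 Myr.
Eras wholly inside 538.8–66 Ma: Paleozoic (538.8–251.902), Mesozoic (251.902–66).

472.8 million years; Paleozoic, Mesozoic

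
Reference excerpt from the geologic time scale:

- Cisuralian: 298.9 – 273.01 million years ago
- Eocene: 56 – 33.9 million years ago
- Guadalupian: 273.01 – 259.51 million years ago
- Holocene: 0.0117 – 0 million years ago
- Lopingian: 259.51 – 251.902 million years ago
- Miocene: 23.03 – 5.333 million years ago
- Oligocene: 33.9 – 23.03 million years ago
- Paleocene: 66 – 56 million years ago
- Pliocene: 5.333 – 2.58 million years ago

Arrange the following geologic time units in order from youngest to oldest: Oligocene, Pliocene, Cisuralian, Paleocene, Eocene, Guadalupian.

Read off each span (Ma): Oligocene 33.9–23.03; Pliocene 5.333–2.58; Cisuralian 298.9–273.01; Paleocene 66–56; Eocene 56–33.9; Guadalupian 273.01–259.51.
Larger Ma is older, so oldest→youngest is Cisuralian, Guadalupian, Paleocene, Eocene, Oligocene, Pliocene; reverse it for youngest→oldest.

Pliocene, Oligocene, Eocene, Paleocene, Guadalupian, Cisuralian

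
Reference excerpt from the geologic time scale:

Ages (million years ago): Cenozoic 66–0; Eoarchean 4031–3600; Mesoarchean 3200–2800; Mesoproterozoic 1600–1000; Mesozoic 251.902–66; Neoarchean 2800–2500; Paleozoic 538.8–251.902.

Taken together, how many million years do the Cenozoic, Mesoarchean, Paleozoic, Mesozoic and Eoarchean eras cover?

Duration is start − end for each: (66 − 0) + (3200 − 2800) + (538.8 − 251.902) + (251.902 − 66) + (4031 − 3600).
That is 66 + 400 + 286.898 + 185.902 + 431, which totals 1369.8 million years.

1369.8 million years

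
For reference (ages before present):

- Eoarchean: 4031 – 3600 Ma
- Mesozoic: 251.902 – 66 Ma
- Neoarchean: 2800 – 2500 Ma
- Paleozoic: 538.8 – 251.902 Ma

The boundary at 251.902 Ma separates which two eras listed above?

Paleozoic and Mesozoic

The Paleozoic ends at 251.902 Ma and the Mesozoic begins at 251.902 Ma, so they share that boundary.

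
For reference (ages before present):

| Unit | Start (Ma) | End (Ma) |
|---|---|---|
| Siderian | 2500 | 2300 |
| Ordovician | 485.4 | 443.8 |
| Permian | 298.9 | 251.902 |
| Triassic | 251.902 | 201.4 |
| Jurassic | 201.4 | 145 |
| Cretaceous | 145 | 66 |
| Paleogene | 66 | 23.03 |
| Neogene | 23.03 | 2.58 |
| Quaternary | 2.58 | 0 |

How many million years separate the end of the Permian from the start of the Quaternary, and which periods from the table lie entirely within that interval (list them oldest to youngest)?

End of Permian = 251.902 Ma; start of Quaternary = 2.58 Ma.
Gap = 251.902 − 2.58 = 249.322 Myr.
Periods wholly inside 251.902–2.58 Ma: Triassic (251.902–201.4), Jurassic (201.4–145), Cretaceous (145–66), Paleogene (66–23.03), Neogene (23.03–2.58).

249.322 million years; Triassic, Jurassic, Cretaceous, Paleogene, Neogene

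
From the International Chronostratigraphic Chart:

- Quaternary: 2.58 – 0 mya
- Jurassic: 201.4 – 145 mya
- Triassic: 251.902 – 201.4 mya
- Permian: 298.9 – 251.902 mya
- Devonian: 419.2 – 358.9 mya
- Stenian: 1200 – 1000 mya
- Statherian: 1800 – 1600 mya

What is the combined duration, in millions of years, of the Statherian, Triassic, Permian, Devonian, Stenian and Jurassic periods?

Each duration: Statherian = 200; Triassic = 50.502; Permian = 46.998; Devonian = 60.3; Stenian = 200; Jurassic = 56.4.
Sum: 200 + 50.502 + 46.998 + 60.3 + 200 + 56.4 = 614.2 Myr.

614.2 million years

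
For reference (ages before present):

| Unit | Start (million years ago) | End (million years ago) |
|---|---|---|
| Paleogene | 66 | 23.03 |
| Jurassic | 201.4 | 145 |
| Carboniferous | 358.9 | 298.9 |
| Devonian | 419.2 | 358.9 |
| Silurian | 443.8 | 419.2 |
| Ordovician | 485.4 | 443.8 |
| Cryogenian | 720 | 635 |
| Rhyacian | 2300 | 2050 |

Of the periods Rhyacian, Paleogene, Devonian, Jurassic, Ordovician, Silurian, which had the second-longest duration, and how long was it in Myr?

Durations: Rhyacian 250; Paleogene 42.97; Devonian 60.3; Jurassic 56.4; Ordovician 41.6; Silurian 24.6 Myr.
Sorted longest-first: Rhyacian (250), Devonian (60.3), Jurassic (56.4), Paleogene (42.97), Ordovician (41.6), Silurian (24.6).
The second longest is Devonian at 60.3 Myr.

Devonian, 60.3 million years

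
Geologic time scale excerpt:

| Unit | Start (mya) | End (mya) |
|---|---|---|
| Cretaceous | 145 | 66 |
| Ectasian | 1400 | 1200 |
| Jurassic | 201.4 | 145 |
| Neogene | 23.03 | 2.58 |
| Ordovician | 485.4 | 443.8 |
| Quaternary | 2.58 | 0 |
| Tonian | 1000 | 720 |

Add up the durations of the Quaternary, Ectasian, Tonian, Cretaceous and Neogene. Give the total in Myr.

Duration is start − end for each: (2.58 − 0) + (1400 − 1200) + (1000 − 720) + (145 − 66) + (23.03 − 2.58).
That is 2.58 + 200 + 280 + 79 + 20.45, which totals 582.03 million years.

582.03 million years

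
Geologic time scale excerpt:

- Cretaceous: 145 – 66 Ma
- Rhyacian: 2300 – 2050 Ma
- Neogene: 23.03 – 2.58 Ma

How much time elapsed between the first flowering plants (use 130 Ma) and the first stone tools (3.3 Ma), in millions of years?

130 − 3.3 = 126.7 million years.

126.7 million years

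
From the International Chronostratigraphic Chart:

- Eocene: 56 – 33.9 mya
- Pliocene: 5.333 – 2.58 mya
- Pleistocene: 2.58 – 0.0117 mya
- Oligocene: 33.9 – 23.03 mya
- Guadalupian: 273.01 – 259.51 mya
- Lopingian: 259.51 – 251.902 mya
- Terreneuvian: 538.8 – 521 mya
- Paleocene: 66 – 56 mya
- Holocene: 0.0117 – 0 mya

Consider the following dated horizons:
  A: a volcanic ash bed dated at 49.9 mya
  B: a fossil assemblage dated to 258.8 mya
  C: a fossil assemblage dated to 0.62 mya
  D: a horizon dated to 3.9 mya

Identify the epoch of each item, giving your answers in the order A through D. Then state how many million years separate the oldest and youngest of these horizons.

A — Eocene; B — Lopingian; C — Pleistocene; D — Pliocene; span 258.18 million years

A: 49.9 Ma lies in 56–33.9 Ma, so Eocene.
B: 258.8 Ma lies in 259.51–251.902 Ma, so Lopingian.
C: 0.62 Ma lies in 2.58–0.0117 Ma, so Pleistocene.
D: 3.9 Ma lies in 5.333–2.58 Ma, so Pliocene.
Oldest = 258.8 Ma, youngest = 0.62 Ma → span 258.18 Myr.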